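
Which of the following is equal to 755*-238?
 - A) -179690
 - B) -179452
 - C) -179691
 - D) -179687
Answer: A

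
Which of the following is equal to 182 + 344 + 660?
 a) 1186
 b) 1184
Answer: a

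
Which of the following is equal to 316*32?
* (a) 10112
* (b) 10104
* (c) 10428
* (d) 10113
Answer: a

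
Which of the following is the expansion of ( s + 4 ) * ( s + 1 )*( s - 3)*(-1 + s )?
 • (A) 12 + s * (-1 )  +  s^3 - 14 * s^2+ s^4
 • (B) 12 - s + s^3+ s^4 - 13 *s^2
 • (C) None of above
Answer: B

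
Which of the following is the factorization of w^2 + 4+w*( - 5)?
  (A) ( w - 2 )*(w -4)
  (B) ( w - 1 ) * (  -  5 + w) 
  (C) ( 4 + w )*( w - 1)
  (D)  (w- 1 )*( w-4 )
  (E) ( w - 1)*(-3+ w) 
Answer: D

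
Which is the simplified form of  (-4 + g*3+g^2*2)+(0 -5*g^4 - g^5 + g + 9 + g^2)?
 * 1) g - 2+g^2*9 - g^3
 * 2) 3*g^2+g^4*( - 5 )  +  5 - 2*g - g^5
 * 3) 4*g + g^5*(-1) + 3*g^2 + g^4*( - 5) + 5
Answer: 3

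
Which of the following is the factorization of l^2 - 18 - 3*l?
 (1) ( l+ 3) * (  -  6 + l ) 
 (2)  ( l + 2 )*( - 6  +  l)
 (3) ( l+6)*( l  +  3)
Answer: 1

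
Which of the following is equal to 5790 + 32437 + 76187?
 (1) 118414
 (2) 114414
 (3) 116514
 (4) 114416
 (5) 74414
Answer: 2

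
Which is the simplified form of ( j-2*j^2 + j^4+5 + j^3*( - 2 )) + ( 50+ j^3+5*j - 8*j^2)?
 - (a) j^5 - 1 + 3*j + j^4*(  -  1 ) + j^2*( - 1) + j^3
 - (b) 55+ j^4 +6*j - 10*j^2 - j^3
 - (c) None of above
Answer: b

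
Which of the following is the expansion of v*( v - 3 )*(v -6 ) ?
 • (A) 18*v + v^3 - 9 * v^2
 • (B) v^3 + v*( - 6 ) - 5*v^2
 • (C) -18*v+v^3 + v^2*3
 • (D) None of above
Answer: A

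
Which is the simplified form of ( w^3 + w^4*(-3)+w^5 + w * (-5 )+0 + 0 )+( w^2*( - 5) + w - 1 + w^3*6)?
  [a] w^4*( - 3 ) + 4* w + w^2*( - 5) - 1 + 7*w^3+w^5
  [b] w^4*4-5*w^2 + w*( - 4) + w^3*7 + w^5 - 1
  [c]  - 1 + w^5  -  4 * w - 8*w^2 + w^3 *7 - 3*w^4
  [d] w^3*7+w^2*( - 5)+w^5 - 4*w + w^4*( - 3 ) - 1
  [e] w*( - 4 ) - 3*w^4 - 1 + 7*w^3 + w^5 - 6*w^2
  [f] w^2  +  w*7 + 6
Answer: d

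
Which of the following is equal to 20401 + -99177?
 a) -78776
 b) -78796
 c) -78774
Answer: a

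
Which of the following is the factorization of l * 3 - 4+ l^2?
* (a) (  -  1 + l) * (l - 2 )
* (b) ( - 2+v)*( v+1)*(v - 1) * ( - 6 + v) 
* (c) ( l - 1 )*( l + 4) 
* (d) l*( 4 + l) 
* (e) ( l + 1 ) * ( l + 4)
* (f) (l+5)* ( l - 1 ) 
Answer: c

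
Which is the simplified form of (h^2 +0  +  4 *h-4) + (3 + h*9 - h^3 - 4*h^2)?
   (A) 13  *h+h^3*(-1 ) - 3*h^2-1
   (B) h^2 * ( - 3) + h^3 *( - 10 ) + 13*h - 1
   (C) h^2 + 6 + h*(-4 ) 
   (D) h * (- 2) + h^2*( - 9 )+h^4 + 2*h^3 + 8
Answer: A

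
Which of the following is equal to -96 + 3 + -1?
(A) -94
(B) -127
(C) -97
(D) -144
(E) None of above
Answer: A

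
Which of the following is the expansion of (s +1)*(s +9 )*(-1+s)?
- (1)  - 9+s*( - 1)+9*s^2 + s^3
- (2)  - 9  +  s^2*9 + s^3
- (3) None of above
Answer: 1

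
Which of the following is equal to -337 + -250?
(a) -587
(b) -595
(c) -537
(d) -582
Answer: a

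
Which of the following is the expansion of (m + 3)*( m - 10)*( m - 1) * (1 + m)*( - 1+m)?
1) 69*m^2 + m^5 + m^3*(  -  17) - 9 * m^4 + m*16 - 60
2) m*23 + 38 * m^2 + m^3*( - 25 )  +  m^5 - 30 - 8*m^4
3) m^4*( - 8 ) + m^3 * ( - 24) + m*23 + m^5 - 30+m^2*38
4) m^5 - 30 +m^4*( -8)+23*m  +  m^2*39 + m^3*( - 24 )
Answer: 3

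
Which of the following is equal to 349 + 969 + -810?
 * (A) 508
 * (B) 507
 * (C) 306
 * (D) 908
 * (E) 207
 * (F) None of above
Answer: A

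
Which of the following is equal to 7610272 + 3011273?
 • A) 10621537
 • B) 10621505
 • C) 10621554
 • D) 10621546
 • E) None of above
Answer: E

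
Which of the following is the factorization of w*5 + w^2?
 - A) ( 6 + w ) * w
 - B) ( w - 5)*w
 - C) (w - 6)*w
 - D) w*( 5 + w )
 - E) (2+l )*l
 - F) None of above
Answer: D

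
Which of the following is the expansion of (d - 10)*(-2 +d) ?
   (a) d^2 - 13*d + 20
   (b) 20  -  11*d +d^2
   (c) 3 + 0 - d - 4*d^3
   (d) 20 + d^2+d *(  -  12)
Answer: d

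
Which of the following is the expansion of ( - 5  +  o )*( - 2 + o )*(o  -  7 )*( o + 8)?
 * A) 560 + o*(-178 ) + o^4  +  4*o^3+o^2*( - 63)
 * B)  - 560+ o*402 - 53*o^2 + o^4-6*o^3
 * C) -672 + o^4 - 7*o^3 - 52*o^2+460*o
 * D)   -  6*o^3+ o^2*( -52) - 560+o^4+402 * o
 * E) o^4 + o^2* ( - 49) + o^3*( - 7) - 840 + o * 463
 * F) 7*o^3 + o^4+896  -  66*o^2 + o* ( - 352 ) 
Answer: B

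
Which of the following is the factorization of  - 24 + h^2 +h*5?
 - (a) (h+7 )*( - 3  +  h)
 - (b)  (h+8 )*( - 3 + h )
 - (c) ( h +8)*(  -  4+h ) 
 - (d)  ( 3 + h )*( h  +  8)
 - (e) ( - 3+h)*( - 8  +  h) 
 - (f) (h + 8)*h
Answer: b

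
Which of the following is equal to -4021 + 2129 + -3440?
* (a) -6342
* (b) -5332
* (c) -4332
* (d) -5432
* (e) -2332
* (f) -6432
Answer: b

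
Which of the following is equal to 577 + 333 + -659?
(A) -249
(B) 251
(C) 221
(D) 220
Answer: B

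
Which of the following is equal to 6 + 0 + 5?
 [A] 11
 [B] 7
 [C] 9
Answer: A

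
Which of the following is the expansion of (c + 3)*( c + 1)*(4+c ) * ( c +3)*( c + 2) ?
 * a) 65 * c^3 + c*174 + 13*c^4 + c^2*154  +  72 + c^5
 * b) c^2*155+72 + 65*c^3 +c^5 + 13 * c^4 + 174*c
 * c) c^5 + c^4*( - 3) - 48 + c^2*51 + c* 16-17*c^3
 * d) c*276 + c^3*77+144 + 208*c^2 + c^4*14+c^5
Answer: b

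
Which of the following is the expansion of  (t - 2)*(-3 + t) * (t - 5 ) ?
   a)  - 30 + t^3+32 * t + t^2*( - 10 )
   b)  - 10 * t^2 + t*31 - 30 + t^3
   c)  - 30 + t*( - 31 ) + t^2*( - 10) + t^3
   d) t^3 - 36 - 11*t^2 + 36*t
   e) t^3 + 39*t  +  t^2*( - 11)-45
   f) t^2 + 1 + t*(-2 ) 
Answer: b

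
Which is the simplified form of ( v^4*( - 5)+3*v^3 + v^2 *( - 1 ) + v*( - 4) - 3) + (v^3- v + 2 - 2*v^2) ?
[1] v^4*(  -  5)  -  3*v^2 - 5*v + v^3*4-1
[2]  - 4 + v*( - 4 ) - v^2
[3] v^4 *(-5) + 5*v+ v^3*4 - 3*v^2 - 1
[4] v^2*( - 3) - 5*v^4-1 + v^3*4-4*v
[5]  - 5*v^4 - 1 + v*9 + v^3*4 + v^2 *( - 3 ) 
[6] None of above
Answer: 1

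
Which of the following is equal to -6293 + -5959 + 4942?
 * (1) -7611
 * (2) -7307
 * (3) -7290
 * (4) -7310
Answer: 4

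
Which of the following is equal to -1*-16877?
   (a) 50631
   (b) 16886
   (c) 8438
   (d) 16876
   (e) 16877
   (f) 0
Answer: e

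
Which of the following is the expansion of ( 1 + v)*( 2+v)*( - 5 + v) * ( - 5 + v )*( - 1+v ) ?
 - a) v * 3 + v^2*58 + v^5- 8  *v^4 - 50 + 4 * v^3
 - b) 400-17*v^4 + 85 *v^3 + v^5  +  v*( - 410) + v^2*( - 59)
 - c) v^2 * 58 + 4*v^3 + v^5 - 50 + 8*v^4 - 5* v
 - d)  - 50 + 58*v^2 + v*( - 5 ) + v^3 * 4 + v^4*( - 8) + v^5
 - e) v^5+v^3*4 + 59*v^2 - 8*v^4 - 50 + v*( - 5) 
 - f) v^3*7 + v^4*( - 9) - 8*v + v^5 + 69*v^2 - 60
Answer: d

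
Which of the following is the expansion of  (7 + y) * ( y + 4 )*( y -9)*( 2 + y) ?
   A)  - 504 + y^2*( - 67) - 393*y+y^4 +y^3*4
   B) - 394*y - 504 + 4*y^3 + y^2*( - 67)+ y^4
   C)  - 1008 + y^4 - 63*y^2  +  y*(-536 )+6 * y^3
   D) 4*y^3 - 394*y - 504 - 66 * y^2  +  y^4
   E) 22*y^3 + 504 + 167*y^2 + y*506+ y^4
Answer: B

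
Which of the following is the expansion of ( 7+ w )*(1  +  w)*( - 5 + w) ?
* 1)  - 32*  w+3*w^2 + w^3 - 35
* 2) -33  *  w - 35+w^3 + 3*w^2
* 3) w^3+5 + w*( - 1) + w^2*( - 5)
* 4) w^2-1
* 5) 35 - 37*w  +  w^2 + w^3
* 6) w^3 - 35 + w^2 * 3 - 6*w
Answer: 2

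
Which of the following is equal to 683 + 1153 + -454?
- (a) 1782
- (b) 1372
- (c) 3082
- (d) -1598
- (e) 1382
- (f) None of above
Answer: e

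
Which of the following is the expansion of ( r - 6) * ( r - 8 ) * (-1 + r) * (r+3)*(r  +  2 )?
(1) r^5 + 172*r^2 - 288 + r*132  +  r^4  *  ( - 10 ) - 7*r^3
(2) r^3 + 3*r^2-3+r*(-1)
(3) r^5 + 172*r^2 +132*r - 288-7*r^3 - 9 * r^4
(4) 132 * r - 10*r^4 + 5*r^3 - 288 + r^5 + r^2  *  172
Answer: 1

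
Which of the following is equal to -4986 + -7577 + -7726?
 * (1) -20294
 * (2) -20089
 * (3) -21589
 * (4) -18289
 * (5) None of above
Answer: 5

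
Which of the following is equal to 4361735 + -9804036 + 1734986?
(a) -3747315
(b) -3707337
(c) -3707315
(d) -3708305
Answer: c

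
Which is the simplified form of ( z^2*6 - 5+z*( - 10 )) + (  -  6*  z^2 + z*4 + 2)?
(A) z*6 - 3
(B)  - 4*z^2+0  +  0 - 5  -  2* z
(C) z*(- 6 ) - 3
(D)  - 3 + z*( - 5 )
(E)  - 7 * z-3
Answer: C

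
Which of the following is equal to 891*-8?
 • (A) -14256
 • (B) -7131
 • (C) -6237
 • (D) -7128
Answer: D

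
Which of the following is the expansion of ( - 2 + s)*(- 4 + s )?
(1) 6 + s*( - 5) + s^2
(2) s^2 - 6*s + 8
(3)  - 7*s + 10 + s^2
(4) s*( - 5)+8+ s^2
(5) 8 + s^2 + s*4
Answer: 2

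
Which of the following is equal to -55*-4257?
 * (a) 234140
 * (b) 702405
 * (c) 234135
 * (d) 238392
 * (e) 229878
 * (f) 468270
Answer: c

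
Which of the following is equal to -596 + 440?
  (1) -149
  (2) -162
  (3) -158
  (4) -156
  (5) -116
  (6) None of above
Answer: 4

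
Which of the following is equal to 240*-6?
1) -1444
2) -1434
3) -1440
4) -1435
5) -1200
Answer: 3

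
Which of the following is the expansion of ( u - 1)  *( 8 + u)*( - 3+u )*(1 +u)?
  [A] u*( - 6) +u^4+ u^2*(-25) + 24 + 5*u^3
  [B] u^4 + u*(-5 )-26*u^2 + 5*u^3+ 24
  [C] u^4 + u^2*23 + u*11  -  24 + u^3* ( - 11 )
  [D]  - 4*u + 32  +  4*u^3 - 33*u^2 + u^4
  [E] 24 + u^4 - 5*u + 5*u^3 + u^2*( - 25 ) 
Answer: E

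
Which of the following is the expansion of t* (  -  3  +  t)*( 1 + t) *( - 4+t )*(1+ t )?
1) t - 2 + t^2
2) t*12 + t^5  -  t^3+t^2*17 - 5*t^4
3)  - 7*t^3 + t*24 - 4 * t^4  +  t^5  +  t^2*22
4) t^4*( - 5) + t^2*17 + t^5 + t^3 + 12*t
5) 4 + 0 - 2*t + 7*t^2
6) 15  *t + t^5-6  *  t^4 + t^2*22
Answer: 2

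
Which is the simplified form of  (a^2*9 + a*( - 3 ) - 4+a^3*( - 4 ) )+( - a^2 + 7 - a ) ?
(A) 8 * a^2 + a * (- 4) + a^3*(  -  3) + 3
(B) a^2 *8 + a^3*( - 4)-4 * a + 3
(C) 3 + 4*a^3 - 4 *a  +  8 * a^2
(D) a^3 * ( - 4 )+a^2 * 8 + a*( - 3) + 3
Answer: B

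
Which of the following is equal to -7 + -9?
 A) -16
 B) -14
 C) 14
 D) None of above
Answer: A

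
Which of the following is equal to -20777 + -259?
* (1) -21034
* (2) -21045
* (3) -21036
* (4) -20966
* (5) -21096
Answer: 3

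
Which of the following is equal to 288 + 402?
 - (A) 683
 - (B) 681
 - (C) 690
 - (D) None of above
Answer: C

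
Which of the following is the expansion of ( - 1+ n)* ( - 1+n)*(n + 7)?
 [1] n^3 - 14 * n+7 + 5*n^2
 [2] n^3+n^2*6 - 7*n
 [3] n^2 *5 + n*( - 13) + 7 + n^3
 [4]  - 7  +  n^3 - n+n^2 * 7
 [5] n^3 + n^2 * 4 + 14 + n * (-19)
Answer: 3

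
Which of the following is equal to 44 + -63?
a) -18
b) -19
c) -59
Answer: b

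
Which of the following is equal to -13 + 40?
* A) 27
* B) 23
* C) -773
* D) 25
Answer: A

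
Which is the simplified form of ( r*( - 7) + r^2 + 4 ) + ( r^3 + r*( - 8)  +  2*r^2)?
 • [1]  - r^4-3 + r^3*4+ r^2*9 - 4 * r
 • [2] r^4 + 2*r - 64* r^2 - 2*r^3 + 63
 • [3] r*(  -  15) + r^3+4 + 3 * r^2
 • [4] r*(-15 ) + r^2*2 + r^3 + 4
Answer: 3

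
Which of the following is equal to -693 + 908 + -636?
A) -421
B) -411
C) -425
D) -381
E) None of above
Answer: A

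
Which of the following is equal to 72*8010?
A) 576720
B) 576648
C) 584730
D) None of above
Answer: A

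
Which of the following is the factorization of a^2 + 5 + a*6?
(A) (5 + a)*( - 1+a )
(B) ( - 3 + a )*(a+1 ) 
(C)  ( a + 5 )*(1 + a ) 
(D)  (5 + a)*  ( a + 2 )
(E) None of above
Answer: C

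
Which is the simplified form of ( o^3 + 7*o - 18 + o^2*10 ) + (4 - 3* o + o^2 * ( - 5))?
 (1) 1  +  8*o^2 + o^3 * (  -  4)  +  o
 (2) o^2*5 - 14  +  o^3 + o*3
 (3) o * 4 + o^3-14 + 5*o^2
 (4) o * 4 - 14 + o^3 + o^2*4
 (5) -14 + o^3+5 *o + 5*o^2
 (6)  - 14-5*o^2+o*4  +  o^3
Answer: 3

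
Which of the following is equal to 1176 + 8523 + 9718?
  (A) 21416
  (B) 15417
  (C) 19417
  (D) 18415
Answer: C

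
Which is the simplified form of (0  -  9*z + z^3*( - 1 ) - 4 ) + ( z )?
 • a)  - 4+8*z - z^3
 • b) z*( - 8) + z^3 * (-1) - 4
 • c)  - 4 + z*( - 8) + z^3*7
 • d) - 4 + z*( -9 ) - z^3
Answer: b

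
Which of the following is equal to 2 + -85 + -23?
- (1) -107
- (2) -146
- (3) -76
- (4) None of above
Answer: 4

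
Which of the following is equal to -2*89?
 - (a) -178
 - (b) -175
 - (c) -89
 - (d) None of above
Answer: a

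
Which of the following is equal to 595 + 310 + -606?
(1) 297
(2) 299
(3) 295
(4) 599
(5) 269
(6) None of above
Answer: 2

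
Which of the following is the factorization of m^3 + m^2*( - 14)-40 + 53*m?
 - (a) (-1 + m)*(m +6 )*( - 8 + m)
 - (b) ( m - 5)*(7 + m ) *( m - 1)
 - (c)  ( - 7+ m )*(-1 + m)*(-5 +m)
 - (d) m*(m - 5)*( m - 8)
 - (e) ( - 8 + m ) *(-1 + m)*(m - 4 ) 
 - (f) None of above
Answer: f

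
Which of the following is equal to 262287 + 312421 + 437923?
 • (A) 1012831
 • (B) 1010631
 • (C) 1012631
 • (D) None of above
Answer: C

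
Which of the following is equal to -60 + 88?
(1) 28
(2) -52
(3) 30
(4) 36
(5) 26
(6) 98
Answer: 1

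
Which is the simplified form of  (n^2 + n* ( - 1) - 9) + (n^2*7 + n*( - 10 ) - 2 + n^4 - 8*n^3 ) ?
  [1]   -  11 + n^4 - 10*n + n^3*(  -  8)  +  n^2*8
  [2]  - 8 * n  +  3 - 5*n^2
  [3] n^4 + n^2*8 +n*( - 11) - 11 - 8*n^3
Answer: 3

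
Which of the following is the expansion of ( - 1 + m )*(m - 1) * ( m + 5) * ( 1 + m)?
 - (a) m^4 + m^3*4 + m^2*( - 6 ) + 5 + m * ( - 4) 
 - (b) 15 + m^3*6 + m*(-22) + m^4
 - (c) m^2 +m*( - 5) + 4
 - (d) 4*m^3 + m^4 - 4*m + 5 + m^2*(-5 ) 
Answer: a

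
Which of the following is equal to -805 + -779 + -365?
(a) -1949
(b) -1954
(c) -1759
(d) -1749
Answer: a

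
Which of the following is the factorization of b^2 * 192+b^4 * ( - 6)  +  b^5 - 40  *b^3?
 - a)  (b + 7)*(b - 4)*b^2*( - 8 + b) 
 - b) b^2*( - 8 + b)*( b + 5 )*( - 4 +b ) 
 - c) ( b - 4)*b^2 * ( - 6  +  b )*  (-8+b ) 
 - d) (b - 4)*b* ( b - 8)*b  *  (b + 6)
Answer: d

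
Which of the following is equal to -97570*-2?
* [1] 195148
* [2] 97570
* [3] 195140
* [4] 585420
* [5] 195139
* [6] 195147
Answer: 3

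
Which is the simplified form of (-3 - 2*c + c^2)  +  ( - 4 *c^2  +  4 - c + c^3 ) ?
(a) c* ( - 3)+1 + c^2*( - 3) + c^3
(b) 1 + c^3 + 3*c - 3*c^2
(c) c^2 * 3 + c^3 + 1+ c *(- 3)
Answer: a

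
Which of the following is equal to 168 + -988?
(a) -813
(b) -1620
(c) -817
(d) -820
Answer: d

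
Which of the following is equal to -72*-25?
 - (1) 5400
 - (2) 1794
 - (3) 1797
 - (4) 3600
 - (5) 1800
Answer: 5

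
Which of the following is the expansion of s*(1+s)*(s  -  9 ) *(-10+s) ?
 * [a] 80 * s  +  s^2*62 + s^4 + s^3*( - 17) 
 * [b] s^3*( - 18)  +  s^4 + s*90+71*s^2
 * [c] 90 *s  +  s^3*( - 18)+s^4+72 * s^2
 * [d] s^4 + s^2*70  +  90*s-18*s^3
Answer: b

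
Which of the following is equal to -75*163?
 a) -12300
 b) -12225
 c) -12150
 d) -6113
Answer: b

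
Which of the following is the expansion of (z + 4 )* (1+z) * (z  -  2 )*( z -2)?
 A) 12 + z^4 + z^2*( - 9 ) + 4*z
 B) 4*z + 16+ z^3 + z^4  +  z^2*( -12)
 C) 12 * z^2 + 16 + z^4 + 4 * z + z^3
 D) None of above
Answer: B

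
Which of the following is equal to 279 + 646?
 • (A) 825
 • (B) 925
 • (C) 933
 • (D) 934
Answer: B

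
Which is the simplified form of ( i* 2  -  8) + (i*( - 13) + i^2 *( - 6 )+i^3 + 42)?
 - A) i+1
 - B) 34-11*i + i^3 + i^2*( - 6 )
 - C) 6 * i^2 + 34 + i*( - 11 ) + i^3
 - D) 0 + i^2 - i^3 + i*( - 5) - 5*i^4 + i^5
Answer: B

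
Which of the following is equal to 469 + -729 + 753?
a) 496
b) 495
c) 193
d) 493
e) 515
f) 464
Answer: d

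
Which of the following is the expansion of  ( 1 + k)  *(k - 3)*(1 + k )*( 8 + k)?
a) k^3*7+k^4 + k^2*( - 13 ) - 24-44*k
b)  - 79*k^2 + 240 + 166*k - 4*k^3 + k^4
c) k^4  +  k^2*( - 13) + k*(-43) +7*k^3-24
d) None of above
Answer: c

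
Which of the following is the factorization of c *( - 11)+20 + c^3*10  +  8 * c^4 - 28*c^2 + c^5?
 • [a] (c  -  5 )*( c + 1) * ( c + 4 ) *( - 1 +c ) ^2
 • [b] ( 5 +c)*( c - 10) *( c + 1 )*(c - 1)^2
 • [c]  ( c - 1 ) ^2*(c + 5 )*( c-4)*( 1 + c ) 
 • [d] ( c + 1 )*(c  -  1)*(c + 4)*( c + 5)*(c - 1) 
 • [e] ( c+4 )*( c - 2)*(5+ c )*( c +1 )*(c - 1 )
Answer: d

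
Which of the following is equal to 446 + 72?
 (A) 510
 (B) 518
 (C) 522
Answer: B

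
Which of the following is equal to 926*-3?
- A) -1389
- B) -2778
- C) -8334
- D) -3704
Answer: B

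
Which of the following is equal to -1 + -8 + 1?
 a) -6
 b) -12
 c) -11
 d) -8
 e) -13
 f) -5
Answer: d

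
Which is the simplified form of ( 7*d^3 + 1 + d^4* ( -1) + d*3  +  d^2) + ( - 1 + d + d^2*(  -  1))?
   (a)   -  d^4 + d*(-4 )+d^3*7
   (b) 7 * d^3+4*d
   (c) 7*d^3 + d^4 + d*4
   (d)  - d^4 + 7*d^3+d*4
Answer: d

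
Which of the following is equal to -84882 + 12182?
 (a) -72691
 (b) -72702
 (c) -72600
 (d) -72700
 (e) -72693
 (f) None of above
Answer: d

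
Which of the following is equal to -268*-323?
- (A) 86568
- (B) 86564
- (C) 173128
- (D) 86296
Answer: B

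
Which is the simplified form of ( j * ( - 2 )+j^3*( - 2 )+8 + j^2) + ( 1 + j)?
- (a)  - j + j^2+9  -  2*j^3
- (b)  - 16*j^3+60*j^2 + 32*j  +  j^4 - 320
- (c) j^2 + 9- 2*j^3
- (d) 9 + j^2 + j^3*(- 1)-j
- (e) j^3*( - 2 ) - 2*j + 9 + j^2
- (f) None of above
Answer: a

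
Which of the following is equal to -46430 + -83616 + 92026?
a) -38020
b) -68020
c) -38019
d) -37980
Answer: a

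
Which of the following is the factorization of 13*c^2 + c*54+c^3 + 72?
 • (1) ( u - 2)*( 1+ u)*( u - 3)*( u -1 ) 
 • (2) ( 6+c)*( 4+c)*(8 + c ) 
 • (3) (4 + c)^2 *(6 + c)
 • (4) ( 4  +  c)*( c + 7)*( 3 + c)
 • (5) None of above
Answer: 5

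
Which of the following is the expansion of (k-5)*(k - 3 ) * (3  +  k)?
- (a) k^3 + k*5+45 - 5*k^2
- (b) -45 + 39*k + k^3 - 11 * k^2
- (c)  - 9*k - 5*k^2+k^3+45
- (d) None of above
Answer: c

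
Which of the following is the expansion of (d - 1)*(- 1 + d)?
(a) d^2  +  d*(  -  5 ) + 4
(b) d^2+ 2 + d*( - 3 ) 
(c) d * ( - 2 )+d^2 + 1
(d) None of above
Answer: c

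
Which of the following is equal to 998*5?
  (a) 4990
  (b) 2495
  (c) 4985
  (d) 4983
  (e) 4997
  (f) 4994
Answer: a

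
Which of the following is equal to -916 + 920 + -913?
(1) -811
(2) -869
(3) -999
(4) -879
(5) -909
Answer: 5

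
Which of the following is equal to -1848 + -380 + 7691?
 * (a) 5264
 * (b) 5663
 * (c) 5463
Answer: c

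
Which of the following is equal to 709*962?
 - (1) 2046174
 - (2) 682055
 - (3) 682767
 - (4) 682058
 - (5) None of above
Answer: 4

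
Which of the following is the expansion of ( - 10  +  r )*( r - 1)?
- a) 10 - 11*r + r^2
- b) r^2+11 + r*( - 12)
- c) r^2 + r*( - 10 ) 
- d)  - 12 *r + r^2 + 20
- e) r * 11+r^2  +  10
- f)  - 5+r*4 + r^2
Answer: a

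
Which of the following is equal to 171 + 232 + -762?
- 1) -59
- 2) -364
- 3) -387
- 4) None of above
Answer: 4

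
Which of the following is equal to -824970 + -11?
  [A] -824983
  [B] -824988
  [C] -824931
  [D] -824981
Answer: D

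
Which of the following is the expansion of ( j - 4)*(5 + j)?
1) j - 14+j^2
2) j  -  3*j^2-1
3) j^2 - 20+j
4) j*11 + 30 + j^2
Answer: 3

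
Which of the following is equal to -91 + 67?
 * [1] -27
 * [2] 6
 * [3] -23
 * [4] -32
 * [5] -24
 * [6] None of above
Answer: 5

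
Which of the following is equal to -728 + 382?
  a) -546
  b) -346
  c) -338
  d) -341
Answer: b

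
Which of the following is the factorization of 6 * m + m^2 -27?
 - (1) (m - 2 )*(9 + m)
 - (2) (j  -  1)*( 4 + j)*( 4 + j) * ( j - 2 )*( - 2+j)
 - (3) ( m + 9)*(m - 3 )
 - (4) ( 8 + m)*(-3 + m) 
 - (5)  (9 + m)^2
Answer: 3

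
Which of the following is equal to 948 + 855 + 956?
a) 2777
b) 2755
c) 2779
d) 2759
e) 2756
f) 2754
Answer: d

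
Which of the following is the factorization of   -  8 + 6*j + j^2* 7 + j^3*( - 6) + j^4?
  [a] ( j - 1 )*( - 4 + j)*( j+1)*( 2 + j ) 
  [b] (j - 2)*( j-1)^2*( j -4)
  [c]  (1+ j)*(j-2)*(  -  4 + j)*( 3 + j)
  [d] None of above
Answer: d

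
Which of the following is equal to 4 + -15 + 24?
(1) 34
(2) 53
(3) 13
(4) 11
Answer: 3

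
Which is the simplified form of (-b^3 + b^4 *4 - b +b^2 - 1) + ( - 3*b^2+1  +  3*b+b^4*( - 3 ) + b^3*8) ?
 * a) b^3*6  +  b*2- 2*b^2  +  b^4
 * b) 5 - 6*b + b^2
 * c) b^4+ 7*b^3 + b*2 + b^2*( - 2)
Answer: c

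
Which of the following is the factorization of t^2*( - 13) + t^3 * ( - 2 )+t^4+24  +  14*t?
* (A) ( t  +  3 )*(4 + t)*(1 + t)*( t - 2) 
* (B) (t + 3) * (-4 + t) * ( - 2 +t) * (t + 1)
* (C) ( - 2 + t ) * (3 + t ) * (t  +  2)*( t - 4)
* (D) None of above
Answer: B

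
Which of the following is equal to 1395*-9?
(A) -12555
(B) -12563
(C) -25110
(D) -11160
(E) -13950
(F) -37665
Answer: A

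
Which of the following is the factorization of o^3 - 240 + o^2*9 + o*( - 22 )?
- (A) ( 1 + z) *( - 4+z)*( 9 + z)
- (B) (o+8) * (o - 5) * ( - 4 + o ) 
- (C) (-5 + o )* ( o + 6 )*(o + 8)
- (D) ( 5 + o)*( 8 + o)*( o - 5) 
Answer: C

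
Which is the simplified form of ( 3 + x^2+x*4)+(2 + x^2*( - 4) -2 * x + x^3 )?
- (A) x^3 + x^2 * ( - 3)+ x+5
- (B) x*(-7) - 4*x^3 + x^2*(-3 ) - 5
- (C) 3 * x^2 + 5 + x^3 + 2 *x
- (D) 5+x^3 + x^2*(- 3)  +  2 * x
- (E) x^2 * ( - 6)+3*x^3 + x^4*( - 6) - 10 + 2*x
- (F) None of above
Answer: D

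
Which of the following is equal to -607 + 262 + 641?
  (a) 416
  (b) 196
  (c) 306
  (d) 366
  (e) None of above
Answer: e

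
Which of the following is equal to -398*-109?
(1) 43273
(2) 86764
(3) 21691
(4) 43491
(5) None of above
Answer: 5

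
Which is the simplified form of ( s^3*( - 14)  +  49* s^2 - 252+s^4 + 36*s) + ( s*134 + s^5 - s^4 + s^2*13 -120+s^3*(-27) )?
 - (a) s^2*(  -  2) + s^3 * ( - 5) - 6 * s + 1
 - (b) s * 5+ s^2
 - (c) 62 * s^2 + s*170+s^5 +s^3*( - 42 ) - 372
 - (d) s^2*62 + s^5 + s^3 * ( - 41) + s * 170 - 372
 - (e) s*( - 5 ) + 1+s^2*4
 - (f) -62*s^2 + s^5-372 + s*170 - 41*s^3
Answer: d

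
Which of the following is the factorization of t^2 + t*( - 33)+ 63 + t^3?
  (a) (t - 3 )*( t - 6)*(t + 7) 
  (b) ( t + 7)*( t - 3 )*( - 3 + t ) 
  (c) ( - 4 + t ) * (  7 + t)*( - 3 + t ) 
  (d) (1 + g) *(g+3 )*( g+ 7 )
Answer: b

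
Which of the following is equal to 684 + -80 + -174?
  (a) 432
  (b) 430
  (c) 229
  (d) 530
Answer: b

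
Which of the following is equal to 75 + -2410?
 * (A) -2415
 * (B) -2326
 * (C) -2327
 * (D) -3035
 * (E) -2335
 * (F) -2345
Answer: E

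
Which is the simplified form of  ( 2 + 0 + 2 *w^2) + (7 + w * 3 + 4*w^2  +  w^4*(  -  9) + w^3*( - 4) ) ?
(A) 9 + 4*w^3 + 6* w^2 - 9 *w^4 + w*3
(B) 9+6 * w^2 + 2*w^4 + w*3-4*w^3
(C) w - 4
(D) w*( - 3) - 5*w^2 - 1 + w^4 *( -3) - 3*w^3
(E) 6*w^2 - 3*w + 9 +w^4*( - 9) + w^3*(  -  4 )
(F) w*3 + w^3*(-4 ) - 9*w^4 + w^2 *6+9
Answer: F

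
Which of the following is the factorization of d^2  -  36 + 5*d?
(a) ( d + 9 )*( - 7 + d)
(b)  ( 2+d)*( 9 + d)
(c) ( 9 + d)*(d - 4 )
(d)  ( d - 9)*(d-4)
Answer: c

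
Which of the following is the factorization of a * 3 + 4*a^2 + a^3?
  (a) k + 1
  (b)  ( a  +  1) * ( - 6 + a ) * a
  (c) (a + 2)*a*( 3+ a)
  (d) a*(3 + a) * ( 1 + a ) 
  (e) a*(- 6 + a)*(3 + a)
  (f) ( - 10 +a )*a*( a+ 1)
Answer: d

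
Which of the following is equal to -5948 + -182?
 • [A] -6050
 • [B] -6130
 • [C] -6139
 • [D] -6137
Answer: B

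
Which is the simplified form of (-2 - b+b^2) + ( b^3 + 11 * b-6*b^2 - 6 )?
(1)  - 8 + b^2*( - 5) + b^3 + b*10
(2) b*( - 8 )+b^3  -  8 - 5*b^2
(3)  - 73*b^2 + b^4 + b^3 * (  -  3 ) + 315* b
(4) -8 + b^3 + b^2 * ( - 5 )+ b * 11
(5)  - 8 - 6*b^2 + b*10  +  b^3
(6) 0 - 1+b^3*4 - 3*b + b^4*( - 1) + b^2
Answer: 1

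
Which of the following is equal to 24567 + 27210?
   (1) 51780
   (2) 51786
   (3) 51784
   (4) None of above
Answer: 4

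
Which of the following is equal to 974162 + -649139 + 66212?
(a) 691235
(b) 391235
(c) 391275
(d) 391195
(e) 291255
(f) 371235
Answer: b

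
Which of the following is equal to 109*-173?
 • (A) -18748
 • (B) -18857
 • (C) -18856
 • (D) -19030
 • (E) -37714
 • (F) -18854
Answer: B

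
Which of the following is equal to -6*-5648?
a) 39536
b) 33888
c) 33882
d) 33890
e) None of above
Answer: b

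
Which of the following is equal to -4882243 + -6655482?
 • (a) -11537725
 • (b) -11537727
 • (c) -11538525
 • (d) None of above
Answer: a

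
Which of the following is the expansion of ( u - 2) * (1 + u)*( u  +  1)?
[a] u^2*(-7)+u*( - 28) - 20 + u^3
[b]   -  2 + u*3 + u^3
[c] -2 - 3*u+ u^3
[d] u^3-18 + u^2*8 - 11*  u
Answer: c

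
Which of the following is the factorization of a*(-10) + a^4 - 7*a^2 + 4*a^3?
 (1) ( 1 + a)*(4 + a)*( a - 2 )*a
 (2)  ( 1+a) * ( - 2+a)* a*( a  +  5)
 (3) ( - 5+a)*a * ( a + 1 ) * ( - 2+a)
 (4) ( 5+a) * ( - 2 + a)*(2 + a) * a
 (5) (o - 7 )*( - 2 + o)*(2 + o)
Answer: 2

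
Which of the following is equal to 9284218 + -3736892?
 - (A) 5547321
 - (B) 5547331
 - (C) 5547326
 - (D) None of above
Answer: C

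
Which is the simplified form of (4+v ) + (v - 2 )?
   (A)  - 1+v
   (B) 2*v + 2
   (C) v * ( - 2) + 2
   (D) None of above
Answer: B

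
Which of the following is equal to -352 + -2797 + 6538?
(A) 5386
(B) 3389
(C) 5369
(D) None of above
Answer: B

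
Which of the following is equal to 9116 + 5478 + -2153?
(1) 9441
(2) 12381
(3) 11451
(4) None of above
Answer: 4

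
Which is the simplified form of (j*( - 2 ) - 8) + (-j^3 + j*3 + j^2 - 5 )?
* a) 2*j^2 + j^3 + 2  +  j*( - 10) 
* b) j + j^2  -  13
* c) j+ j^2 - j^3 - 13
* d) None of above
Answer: c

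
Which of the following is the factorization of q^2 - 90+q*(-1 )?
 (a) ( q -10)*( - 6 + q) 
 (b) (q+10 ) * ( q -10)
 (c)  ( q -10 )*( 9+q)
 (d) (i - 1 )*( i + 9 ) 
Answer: c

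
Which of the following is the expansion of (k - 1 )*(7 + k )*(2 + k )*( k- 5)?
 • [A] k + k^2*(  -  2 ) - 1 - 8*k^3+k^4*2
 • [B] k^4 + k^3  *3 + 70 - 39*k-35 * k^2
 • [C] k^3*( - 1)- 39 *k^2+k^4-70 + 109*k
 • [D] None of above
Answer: B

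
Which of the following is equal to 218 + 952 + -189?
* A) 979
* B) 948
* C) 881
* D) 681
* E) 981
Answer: E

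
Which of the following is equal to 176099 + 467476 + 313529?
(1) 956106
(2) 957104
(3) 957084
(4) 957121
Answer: 2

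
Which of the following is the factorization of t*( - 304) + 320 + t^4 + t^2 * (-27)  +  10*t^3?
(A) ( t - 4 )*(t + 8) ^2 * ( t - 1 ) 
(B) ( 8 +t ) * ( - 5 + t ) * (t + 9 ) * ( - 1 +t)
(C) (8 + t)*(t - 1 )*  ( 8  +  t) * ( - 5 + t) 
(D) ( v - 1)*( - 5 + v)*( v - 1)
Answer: C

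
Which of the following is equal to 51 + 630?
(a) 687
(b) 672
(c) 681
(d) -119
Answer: c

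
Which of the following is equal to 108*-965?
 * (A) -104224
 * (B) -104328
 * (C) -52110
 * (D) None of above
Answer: D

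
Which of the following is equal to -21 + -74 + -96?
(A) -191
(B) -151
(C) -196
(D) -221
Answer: A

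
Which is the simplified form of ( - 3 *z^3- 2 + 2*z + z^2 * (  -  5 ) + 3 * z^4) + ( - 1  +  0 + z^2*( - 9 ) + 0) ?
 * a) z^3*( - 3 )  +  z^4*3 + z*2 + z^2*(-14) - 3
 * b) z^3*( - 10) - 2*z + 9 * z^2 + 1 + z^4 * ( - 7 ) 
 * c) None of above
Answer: a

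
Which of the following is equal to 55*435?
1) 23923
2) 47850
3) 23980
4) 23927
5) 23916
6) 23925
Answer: 6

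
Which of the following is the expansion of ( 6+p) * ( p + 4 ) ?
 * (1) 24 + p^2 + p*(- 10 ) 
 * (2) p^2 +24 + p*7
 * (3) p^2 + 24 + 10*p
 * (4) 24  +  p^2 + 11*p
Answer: 3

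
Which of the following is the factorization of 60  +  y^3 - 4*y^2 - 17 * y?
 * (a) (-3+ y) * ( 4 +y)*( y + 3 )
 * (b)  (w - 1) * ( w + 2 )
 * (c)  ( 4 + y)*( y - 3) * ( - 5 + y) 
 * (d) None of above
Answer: c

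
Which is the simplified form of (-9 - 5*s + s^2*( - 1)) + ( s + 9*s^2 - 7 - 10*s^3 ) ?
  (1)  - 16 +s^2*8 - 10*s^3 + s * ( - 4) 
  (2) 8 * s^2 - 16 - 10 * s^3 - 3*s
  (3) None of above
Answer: 1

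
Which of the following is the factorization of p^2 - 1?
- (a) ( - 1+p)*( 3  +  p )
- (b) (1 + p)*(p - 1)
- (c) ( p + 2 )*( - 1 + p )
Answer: b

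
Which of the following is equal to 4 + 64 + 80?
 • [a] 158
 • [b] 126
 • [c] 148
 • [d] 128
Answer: c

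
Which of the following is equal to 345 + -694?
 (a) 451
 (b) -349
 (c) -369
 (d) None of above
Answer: b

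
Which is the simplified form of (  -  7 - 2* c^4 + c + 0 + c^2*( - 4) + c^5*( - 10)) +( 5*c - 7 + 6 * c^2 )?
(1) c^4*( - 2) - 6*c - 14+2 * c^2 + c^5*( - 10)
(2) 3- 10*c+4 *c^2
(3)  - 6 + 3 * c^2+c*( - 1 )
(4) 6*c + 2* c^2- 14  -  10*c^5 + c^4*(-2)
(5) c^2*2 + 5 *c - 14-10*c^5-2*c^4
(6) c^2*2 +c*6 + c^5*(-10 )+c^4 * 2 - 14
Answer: 4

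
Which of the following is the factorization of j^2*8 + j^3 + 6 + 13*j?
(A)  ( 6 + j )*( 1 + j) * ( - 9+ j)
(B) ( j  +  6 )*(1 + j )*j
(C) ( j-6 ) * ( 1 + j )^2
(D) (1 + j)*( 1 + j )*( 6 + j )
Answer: D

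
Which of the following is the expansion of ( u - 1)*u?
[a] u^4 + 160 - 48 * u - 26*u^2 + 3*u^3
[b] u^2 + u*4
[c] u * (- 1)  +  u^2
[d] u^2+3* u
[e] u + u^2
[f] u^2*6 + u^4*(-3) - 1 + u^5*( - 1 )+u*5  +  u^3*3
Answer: c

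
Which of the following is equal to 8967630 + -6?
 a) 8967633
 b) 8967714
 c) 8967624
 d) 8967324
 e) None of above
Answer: c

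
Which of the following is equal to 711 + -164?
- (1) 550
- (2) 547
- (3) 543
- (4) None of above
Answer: 2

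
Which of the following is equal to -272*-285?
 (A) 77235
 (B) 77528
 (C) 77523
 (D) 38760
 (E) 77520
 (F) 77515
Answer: E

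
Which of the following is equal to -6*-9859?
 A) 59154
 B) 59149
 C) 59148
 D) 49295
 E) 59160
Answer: A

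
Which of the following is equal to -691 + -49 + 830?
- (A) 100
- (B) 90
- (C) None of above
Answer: B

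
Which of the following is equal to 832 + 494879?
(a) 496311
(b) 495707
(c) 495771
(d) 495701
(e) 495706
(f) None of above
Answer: f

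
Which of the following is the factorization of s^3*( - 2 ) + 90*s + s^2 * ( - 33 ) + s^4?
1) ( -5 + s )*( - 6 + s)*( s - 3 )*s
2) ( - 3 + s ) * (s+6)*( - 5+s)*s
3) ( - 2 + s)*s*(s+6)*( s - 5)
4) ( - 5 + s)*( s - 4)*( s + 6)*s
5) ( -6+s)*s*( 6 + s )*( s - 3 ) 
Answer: 2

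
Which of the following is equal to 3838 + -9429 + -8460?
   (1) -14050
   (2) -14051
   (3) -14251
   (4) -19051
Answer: 2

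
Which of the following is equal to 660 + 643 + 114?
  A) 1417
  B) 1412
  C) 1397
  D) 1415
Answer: A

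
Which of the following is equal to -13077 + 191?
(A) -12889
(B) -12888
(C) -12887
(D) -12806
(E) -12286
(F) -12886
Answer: F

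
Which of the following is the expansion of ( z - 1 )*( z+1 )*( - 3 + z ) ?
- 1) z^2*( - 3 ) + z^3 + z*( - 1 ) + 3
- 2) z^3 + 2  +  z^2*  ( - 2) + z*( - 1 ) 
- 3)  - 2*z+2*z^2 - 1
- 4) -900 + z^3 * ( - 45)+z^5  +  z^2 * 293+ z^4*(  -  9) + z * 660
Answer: 1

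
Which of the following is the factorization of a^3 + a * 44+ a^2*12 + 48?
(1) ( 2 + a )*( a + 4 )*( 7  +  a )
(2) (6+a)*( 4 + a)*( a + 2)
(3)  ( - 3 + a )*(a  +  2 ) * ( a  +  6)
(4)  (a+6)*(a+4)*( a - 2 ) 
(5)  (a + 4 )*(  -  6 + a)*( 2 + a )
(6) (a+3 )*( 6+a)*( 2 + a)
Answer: 2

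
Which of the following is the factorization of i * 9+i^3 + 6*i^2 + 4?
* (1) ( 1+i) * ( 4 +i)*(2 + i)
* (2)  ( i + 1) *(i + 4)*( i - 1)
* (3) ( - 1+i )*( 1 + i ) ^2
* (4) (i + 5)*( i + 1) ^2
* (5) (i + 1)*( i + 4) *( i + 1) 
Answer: 5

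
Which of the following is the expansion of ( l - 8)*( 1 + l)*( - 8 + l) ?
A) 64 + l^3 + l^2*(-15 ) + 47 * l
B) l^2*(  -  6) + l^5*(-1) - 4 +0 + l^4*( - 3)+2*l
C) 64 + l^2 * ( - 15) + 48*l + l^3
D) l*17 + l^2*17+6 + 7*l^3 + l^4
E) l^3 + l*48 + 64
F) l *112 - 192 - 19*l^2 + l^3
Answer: C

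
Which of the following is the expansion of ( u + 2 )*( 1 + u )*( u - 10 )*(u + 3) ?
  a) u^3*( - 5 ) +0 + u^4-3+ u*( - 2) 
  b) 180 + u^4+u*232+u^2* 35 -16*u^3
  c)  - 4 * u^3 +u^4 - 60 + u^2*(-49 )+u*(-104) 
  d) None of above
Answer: c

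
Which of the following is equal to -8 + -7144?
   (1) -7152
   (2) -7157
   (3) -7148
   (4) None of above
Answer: 1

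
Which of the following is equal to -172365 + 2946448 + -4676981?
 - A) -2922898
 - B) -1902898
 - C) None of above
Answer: B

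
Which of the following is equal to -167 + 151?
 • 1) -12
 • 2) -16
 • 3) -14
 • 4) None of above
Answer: 2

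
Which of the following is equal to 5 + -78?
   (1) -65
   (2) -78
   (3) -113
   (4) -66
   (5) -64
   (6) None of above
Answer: 6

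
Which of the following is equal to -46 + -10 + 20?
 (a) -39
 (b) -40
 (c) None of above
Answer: c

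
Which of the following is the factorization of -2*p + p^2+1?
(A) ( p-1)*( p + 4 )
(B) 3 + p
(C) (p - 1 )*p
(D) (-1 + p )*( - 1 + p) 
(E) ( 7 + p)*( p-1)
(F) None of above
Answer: D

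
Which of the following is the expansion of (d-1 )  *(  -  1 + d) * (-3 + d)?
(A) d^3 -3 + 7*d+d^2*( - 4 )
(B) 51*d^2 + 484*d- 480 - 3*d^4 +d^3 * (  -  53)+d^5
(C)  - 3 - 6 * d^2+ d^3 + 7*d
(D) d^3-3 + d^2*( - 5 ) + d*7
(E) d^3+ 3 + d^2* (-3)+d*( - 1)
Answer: D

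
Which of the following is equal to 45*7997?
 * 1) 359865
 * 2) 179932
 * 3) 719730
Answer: 1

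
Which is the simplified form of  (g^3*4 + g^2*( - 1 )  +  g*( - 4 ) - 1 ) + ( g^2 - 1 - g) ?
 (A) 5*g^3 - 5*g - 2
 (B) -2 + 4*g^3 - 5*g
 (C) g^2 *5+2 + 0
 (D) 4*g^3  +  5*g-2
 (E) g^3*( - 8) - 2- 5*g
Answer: B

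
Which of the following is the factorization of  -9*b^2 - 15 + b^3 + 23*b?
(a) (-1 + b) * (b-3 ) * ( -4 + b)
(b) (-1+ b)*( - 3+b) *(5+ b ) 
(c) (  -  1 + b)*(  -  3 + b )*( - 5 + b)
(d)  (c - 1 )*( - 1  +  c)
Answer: c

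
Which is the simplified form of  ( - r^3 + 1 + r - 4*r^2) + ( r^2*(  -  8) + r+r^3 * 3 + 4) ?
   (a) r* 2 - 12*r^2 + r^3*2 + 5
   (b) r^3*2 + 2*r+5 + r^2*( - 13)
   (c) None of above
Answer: a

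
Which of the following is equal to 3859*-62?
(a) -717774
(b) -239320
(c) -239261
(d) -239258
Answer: d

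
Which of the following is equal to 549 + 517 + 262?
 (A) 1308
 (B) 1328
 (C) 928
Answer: B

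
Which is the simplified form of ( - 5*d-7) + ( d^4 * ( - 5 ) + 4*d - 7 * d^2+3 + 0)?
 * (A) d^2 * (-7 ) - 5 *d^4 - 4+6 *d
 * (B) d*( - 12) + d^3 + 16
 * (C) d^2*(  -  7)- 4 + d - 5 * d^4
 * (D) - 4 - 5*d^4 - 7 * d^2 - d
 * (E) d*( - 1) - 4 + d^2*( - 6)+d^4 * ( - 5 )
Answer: D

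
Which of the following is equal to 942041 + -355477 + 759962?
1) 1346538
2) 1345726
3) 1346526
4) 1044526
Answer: 3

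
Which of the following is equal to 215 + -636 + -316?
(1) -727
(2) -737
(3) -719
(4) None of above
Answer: 2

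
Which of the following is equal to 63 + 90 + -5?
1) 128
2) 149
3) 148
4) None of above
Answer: 3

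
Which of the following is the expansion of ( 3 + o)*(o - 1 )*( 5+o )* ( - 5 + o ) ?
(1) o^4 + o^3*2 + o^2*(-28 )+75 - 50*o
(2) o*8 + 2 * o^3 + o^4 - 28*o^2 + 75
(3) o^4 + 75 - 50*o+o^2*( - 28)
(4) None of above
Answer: 1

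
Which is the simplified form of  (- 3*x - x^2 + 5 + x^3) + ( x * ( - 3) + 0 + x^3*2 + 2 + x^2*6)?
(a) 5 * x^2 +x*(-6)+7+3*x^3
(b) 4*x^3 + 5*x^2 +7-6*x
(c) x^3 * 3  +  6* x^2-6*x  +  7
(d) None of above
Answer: a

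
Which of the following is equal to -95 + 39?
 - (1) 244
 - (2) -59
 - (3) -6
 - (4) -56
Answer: 4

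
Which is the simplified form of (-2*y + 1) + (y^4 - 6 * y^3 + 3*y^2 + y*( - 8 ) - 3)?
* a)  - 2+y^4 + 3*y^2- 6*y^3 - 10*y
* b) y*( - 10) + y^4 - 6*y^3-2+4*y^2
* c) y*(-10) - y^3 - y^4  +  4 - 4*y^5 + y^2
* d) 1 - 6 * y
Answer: a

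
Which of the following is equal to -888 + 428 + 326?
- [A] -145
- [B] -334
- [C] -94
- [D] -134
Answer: D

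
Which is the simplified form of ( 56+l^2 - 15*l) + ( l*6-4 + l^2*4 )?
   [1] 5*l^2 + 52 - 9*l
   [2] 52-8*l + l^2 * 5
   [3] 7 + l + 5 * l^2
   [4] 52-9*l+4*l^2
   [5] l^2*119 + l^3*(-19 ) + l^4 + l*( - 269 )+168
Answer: 1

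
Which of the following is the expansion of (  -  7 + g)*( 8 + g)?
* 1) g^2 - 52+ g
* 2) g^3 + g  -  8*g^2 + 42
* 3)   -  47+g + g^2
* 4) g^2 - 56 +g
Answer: 4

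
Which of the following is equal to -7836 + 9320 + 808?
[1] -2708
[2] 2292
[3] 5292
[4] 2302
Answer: 2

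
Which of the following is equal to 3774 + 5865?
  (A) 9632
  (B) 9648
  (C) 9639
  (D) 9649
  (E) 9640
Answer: C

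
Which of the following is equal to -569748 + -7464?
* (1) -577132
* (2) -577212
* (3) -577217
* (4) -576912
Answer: 2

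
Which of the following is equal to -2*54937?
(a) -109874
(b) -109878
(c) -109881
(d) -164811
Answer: a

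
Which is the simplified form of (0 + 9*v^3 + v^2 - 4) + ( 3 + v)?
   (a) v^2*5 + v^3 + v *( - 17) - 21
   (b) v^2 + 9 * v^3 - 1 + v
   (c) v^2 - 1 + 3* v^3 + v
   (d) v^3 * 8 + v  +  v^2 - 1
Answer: b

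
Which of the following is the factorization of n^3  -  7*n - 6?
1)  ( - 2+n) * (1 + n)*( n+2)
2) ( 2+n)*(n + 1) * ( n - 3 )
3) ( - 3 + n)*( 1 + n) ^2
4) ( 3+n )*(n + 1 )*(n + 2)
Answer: 2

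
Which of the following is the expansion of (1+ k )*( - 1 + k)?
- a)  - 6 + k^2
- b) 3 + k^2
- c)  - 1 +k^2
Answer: c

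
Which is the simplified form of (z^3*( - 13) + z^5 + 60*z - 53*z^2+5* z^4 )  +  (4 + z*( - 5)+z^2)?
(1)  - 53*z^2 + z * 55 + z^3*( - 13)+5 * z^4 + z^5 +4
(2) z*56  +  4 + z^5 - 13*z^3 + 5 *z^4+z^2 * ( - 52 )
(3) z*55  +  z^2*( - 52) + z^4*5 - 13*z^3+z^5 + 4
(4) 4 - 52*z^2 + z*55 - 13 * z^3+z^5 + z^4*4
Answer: 3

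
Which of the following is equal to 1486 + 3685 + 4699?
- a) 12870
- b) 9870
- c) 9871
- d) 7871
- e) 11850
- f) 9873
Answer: b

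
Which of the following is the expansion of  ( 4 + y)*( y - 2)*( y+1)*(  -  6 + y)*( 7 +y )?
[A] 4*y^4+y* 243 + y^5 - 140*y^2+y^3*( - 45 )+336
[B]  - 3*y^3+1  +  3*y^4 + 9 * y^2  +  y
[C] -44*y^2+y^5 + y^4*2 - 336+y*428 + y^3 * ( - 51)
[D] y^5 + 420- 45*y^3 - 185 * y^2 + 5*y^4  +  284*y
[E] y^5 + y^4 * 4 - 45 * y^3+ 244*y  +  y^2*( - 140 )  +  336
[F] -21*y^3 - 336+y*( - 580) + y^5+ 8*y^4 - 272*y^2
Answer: E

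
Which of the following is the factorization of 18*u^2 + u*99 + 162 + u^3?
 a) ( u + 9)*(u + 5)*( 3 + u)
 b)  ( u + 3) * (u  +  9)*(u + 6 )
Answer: b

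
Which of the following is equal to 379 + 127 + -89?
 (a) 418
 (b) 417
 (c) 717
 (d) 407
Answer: b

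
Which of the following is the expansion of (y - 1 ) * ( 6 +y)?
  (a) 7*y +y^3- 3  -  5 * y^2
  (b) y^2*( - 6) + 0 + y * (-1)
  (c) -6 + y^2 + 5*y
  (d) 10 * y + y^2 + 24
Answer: c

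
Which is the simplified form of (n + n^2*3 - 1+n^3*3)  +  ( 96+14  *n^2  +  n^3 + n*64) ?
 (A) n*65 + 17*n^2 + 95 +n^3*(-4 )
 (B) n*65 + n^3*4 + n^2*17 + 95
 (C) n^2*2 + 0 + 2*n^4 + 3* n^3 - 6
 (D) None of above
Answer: B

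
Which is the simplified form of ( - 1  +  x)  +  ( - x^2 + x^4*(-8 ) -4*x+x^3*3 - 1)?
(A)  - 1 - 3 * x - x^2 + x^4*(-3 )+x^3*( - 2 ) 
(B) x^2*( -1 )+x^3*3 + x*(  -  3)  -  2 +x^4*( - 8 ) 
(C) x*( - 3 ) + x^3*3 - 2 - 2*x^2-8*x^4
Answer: B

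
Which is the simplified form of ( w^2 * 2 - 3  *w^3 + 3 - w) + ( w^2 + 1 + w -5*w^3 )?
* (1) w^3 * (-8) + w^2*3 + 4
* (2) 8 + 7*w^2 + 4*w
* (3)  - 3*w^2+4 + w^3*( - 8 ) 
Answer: 1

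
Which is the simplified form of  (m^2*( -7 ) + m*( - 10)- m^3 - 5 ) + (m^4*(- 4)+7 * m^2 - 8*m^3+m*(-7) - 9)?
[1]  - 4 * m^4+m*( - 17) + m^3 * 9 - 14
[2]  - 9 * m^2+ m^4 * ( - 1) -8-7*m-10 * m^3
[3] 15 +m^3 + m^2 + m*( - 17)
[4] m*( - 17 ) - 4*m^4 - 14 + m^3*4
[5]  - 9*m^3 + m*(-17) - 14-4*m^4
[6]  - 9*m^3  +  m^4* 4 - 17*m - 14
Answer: 5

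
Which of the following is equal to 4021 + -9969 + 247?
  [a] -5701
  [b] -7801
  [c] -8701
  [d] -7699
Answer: a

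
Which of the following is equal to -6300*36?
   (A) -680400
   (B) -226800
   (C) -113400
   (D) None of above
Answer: B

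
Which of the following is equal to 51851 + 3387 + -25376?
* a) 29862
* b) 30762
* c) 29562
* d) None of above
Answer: a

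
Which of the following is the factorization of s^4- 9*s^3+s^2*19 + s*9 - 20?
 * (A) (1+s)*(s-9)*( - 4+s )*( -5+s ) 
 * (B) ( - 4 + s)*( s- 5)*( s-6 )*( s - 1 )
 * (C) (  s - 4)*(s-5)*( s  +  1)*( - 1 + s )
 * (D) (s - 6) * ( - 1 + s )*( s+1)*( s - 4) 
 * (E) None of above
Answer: C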